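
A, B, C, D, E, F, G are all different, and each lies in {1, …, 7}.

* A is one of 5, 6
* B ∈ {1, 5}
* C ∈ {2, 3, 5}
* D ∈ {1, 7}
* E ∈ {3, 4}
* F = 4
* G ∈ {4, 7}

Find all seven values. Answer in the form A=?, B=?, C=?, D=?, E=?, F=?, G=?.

A=6, B=5, C=2, D=1, E=3, F=4, G=7

F's domain is down to {4}, so F = 4. Strike 4 from E, G.
That leaves G = 7. So D can't be 7.
That leaves D = 1. So B can't be 1.
E has just one choice, so E = 3. Eliminate 3 elsewhere: C.
B has just one choice, so B = 5. Strike 5 from A, C.
C's domain is down to {2}, so C = 2.
A's domain is down to {6}, so A = 6.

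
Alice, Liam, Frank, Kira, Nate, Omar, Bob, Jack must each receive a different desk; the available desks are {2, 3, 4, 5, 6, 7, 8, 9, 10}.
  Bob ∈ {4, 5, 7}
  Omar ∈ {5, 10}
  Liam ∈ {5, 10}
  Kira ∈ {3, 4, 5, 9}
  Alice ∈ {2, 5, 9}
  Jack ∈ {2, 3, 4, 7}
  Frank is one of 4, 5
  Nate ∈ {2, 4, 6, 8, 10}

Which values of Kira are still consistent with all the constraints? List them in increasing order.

The 2 variables Liam and Omar are confined to {5, 10}, which locks those values in; drop them from Alice, Frank, Kira, Nate, Bob.
That leaves Frank = 4. Eliminate 4 elsewhere: Kira, Nate, Bob, Jack.
Bob's domain is down to {7}, so Bob = 7. Remove 7 from Jack.
The 3 variables Alice, Kira, Jack are confined to {2, 3, 9}, which locks those values in; drop them from Nate.
No further eliminations apply; Kira can still be any of 3, 9.

3, 9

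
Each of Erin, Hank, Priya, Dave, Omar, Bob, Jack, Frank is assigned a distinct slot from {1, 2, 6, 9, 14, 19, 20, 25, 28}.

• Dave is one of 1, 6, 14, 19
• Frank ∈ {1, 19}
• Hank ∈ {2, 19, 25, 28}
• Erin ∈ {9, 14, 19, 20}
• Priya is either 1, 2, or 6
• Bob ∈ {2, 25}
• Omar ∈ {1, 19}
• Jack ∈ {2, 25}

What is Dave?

The 2 variables Omar and Frank are confined to {1, 19}, which locks those values in; drop them from Erin, Hank, Priya, Dave.
Bob and Jack between them cover only {2, 25} — a naked pair. Remove those values from Hank, Priya.
That leaves Hank = 28.
That leaves Priya = 6. Remove 6 from Dave.
So Dave = 14.

14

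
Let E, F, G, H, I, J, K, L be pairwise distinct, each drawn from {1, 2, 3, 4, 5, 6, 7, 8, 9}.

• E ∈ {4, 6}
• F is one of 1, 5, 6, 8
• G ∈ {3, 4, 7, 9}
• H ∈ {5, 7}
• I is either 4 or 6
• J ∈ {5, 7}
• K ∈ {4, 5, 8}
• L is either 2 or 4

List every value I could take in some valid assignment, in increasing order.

E and I between them cover only {4, 6} — a naked pair. Remove those values from F, G, K, L.
L has just one choice, so L = 2.
H and J share exactly the 2 values {5, 7}; by pigeonhole those values go to them, so strike 5, 7 from F, G, K.
K has just one choice, so K = 8. Remove 8 from F.
F has just one choice, so F = 1.
No further eliminations apply; I can still be any of 4, 6.

4, 6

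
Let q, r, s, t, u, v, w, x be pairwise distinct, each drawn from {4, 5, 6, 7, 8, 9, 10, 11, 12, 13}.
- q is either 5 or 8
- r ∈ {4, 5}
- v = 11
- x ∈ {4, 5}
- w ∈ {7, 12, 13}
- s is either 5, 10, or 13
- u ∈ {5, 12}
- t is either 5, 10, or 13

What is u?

12

v's domain is down to {11}, so v = 11.
Among the 7 still-open variables, 7 fits only w (and all 7 values in {4, 5, 7, 8, 10, 12, 13} must be used), so w = 7.
The 6 still-open variables together cover exactly {4, 5, 8, 10, 12, 13} — 6 values for 6 variables — and 8 appears only in q's list, so q = 8.
Among the 5 still-open variables, 12 fits only u (and all 5 values in {4, 5, 10, 12, 13} must be used), so u = 12.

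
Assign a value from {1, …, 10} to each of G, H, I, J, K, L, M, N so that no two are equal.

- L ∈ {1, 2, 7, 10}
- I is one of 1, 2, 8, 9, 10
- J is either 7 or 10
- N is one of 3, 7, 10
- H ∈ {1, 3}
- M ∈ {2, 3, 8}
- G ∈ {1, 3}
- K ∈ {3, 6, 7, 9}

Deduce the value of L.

The 8 variables together cover exactly {1, 2, 3, 6, 7, 8, 9, 10} — 8 values for 8 variables — and 6 appears only in K's list, so K = 6.
Among the 7 still-open variables, 9 fits only I (and all 7 values in {1, 2, 3, 7, 8, 9, 10} must be used), so I = 9.
The 6 still-open variables draw from only 6 values {1, 2, 3, 7, 8, 10}, so each is used; only M can be 8, hence M = 8.
Among the 5 still-open variables, 2 fits only L (and all 5 values in {1, 2, 3, 7, 10} must be used), so L = 2.

2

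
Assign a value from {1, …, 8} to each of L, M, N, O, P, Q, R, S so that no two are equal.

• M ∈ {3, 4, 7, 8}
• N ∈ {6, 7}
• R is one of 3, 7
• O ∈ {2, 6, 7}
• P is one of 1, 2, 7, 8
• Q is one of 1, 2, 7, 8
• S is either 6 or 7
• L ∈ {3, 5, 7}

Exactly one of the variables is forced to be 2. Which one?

The 8 variables together cover exactly {1, 2, 3, 4, 5, 6, 7, 8} — 8 values for 8 variables — and 4 appears only in M's list, so M = 4.
The 7 still-open variables together cover exactly {1, 2, 3, 5, 6, 7, 8} — 7 values for 7 variables — and 5 appears only in L's list, so L = 5.
Among the 6 still-open variables, 3 fits only R (and all 6 values in {1, 2, 3, 6, 7, 8} must be used), so R = 3.
The 2 variables N and S are confined to {6, 7}, which locks those values in; drop them from O, P, Q.
So 2 goes to O.

O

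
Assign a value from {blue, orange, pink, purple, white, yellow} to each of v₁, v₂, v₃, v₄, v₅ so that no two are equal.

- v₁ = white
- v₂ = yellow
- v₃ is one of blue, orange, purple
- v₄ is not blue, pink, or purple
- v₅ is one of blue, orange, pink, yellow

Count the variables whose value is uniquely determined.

v₁'s domain is down to {white}, so v₁ = white. Eliminate white elsewhere: v₄.
That leaves v₂ = yellow. Strike yellow from v₄, v₅.
v₄ must be orange (only option left). Eliminate orange elsewhere: v₃, v₅.
Determined: v₁=white, v₂=yellow, v₄=orange. The other variables each still have more than one consistent value. That makes 3.

3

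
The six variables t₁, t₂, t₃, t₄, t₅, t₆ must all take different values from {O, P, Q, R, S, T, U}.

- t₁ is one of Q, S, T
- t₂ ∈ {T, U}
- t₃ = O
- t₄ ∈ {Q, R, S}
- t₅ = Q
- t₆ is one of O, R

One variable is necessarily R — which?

t₃ must be O (only option left). So t₆ can't be O.
So R goes to t₆.

t₆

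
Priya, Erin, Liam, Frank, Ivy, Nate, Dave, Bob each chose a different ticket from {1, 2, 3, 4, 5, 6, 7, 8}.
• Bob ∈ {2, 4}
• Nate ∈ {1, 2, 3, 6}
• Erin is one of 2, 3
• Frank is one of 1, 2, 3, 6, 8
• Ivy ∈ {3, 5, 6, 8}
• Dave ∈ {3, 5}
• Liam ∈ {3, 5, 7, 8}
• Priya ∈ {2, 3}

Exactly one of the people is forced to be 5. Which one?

Dave

The 8 variables draw from only 8 values {1, 2, 3, 4, 5, 6, 7, 8}, so each is used; only Bob can be 4, hence Bob = 4.
The 7 still-open variables draw from only 7 values {1, 2, 3, 5, 6, 7, 8}, so each is used; only Liam can be 7, hence Liam = 7.
Priya and Erin share exactly the 2 values {2, 3}; by pigeonhole those values go to them, so strike 2, 3 from Frank, Ivy, Nate, Dave.
So 5 goes to Dave.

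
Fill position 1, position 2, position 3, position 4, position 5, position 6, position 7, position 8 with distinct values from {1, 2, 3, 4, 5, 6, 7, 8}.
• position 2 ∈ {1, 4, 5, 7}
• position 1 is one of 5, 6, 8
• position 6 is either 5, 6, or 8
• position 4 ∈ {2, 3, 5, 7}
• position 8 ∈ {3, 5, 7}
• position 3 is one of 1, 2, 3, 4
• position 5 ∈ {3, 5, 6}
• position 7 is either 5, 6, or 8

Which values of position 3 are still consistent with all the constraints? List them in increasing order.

1, 4

position 1, position 6, position 7 share exactly the 3 values {5, 6, 8}; by pigeonhole those values go to them, so strike 5, 6, 8 from position 2, position 4, position 5, position 8.
position 5's domain is down to {3}, so position 5 = 3. So position 3, position 4, position 8 can't be 3.
position 8's domain is down to {7}, so position 8 = 7. Eliminate 7 elsewhere: position 2, position 4.
position 4 has just one choice, so position 4 = 2. Eliminate 2 elsewhere: position 3.
No further eliminations apply; position 3 can still be any of 1, 4.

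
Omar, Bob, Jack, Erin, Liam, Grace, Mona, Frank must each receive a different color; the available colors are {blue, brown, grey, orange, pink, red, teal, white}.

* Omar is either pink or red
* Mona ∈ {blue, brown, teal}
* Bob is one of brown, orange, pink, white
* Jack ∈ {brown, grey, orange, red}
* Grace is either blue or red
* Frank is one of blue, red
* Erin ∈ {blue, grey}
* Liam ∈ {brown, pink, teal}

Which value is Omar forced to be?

pink

The 8 variables together cover exactly {blue, brown, grey, orange, pink, red, teal, white} — 8 values for 8 variables — and white appears only in Bob's list, so Bob = white.
The 7 still-open variables together cover exactly {blue, brown, grey, orange, pink, red, teal} — 7 values for 7 variables — and orange appears only in Jack's list, so Jack = orange.
The 6 still-open variables together cover exactly {blue, brown, grey, pink, red, teal} — 6 values for 6 variables — and grey appears only in Erin's list, so Erin = grey.
Grace and Frank share exactly the 2 values {blue, red}; by pigeonhole those values go to them, so strike blue, red from Omar, Mona.
So Omar = pink.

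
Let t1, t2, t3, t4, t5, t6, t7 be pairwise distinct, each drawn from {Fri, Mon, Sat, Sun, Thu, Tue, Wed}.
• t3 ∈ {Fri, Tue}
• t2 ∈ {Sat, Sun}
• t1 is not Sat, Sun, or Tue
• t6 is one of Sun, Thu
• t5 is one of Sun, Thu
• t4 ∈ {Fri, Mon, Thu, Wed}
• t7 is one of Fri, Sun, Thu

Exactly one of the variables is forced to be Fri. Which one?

t7

Among the 7 variables, Sat fits only t2 (and all 7 values in {Fri, Mon, Sat, Sun, Thu, Tue, Wed} must be used), so t2 = Sat.
The 6 still-open variables together cover exactly {Fri, Mon, Sun, Thu, Tue, Wed} — 6 values for 6 variables — and Tue appears only in t3's list, so t3 = Tue.
t5 and t6 between them cover only {Sun, Thu} — a naked pair. Remove those values from t1, t4, t7.
So Fri goes to t7.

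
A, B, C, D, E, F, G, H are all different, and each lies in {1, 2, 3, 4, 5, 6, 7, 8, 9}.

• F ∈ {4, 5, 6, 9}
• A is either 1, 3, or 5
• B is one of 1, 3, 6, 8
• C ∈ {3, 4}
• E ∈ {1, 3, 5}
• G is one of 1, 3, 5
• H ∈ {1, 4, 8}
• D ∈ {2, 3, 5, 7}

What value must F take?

9

A, E, G share exactly the 3 values {1, 3, 5}; by pigeonhole those values go to them, so strike 1, 3, 5 from B, C, D, F, H.
C must be 4 (only option left). Remove 4 from F, H.
That leaves H = 8. So B can't be 8.
B's domain is down to {6}, so B = 6. So F can't be 6.
So F = 9.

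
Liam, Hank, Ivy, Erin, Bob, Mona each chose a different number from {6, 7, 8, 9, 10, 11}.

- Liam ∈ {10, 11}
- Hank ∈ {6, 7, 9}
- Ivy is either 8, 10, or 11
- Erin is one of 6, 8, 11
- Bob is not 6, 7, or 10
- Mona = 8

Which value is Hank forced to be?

7

Mona must be 8 (only option left). Eliminate 8 elsewhere: Ivy, Erin, Bob.
The 5 still-open variables together cover exactly {6, 7, 9, 10, 11} — 5 values for 5 variables — and 7 appears only in Hank's list, so Hank = 7.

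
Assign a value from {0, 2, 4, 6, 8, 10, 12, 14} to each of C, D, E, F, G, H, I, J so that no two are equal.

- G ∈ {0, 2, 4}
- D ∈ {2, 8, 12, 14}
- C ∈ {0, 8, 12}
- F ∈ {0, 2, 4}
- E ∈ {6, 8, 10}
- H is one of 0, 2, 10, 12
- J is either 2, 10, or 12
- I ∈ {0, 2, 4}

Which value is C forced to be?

8

The 8 variables draw from only 8 values {0, 2, 4, 6, 8, 10, 12, 14}, so each is used; only E can be 6, hence E = 6.
The 7 still-open variables together cover exactly {0, 2, 4, 8, 10, 12, 14} — 7 values for 7 variables — and 14 appears only in D's list, so D = 14.
Among the 6 still-open variables, 8 fits only C (and all 6 values in {0, 2, 4, 8, 10, 12} must be used), so C = 8.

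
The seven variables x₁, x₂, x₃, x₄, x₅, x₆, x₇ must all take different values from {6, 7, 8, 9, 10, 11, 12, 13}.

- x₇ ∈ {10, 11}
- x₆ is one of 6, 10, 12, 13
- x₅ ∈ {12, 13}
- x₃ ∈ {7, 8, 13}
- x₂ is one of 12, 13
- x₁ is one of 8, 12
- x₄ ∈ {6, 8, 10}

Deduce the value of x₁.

8

The 7 variables together cover exactly {6, 7, 8, 10, 11, 12, 13} — 7 values for 7 variables — and 7 appears only in x₃'s list, so x₃ = 7.
The 6 still-open variables together cover exactly {6, 8, 10, 11, 12, 13} — 6 values for 6 variables — and 11 appears only in x₇'s list, so x₇ = 11.
x₂ and x₅ share exactly the 2 values {12, 13}; by pigeonhole those values go to them, so strike 12, 13 from x₁, x₆.
So x₁ = 8.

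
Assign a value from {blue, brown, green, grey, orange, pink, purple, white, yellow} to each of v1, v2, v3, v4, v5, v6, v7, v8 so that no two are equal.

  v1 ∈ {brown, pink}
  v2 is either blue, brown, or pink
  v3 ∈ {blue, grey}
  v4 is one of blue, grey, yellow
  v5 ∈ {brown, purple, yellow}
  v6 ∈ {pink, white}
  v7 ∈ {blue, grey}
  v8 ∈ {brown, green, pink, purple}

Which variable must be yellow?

v4

The 8 variables together cover exactly {blue, brown, green, grey, pink, purple, white, yellow} — 8 values for 8 variables — and green appears only in v8's list, so v8 = green.
The 7 still-open variables together cover exactly {blue, brown, grey, pink, purple, white, yellow} — 7 values for 7 variables — and purple appears only in v5's list, so v5 = purple.
The 6 still-open variables together cover exactly {blue, brown, grey, pink, white, yellow} — 6 values for 6 variables — and white appears only in v6's list, so v6 = white.
The 5 still-open variables draw from only 5 values {blue, brown, grey, pink, yellow}, so each is used; only v4 can be yellow, hence v4 = yellow.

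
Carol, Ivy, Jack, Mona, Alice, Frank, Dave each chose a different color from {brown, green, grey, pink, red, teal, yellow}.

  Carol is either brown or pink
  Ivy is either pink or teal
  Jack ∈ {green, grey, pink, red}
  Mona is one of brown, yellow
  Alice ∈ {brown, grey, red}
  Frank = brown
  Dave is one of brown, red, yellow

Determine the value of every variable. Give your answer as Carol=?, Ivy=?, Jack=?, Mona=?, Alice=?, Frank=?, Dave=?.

Frank's domain is down to {brown}, so Frank = brown. Eliminate brown elsewhere: Carol, Mona, Alice, Dave.
Carol's domain is down to {pink}, so Carol = pink. Eliminate pink elsewhere: Ivy, Jack.
Ivy must be teal (only option left).
Mona's domain is down to {yellow}, so Mona = yellow. Strike yellow from Dave.
Dave's domain is down to {red}, so Dave = red. Eliminate red elsewhere: Jack, Alice.
Alice's domain is down to {grey}, so Alice = grey. Remove grey from Jack.
Jack must be green (only option left).

Carol=pink, Ivy=teal, Jack=green, Mona=yellow, Alice=grey, Frank=brown, Dave=red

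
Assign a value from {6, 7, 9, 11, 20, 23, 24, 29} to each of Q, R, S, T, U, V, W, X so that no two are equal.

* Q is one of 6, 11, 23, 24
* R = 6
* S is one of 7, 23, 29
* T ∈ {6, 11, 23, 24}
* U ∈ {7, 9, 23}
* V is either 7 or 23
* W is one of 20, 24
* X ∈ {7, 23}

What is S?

R must be 6 (only option left). Remove 6 from Q, T.
The 7 still-open variables together cover exactly {7, 9, 11, 20, 23, 24, 29} — 7 values for 7 variables — and 9 appears only in U's list, so U = 9.
Among the 6 still-open variables, 20 fits only W (and all 6 values in {7, 11, 20, 23, 24, 29} must be used), so W = 20.
Among the 5 still-open variables, 29 fits only S (and all 5 values in {7, 11, 23, 24, 29} must be used), so S = 29.

29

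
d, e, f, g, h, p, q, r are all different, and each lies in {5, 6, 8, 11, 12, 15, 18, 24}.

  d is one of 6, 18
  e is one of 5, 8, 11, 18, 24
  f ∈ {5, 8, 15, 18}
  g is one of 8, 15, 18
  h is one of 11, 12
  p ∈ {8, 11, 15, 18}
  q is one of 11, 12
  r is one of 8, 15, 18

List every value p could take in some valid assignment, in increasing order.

8, 15, 18

The 8 variables together cover exactly {5, 6, 8, 11, 12, 15, 18, 24} — 8 values for 8 variables — and 6 appears only in d's list, so d = 6.
The 7 still-open variables together cover exactly {5, 8, 11, 12, 15, 18, 24} — 7 values for 7 variables — and 24 appears only in e's list, so e = 24.
The 6 still-open variables draw from only 6 values {5, 8, 11, 12, 15, 18}, so each is used; only f can be 5, hence f = 5.
The 2 variables h and q are confined to {11, 12}, which locks those values in; drop them from p.
No further eliminations apply; p can still be any of 8, 15, 18.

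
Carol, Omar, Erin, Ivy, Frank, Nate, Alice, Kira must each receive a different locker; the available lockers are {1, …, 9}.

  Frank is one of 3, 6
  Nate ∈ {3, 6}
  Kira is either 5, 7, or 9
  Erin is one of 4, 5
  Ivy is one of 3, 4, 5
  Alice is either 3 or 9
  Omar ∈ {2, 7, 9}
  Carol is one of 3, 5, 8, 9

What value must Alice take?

9

The 8 variables together cover exactly {2, 3, 4, 5, 6, 7, 8, 9} — 8 values for 8 variables — and 2 appears only in Omar's list, so Omar = 2.
The 7 still-open variables together cover exactly {3, 4, 5, 6, 7, 8, 9} — 7 values for 7 variables — and 7 appears only in Kira's list, so Kira = 7.
The 6 still-open variables draw from only 6 values {3, 4, 5, 6, 8, 9}, so each is used; only Carol can be 8, hence Carol = 8.
Among the 5 still-open variables, 9 fits only Alice (and all 5 values in {3, 4, 5, 6, 9} must be used), so Alice = 9.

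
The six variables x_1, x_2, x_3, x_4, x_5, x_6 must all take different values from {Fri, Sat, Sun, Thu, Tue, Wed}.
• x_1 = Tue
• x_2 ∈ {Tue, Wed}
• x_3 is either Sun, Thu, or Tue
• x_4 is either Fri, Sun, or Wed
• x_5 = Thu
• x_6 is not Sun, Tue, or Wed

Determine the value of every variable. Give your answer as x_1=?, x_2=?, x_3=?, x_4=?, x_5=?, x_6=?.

x_1=Tue, x_2=Wed, x_3=Sun, x_4=Fri, x_5=Thu, x_6=Sat

x_1 has just one choice, so x_1 = Tue. So x_2, x_3 can't be Tue.
x_2 has just one choice, so x_2 = Wed. Eliminate Wed elsewhere: x_4.
x_5 must be Thu (only option left). So x_3, x_6 can't be Thu.
x_3 must be Sun (only option left). Eliminate Sun elsewhere: x_4.
That leaves x_4 = Fri. Eliminate Fri elsewhere: x_6.
x_6 has just one choice, so x_6 = Sat.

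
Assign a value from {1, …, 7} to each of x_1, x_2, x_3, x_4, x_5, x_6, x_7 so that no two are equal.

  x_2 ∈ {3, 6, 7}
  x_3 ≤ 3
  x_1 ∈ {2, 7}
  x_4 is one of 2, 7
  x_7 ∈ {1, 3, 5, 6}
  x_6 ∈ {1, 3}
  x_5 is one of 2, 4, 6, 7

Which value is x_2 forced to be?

6

Among the 7 variables, 4 fits only x_5 (and all 7 values in {1, 2, 3, 4, 5, 6, 7} must be used), so x_5 = 4.
The 6 still-open variables together cover exactly {1, 2, 3, 5, 6, 7} — 6 values for 6 variables — and 5 appears only in x_7's list, so x_7 = 5.
The 5 still-open variables draw from only 5 values {1, 2, 3, 6, 7}, so each is used; only x_2 can be 6, hence x_2 = 6.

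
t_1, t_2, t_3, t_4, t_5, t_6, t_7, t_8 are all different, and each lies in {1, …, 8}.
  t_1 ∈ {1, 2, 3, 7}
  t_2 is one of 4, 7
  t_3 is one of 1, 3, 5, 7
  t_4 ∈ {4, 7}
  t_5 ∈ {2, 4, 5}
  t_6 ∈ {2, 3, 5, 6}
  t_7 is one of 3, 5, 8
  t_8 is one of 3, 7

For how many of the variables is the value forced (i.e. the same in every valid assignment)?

3

The 8 variables together cover exactly {1, 2, 3, 4, 5, 6, 7, 8} — 8 values for 8 variables — and 6 appears only in t_6's list, so t_6 = 6.
The 7 still-open variables together cover exactly {1, 2, 3, 4, 5, 7, 8} — 7 values for 7 variables — and 8 appears only in t_7's list, so t_7 = 8.
t_2 and t_4 share exactly the 2 values {4, 7}; by pigeonhole those values go to them, so strike 4, 7 from t_1, t_3, t_5, t_8.
t_8 must be 3 (only option left). Strike 3 from t_1, t_3.
Determined: t_6=6, t_7=8, t_8=3. The other variables each still have more than one consistent value. That makes 3.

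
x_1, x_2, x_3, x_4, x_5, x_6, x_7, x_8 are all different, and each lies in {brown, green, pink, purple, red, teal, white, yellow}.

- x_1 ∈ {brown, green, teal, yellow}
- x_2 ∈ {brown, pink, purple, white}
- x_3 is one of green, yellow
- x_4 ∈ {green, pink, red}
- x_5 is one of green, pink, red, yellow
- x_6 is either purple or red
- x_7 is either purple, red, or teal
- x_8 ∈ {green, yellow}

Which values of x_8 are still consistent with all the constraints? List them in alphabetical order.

green, yellow

The 8 variables draw from only 8 values {brown, green, pink, purple, red, teal, white, yellow}, so each is used; only x_2 can be white, hence x_2 = white.
The 7 still-open variables together cover exactly {brown, green, pink, purple, red, teal, yellow} — 7 values for 7 variables — and brown appears only in x_1's list, so x_1 = brown.
Among the 6 still-open variables, teal fits only x_7 (and all 6 values in {green, pink, purple, red, teal, yellow} must be used), so x_7 = teal.
The 5 still-open variables together cover exactly {green, pink, purple, red, yellow} — 5 values for 5 variables — and purple appears only in x_6's list, so x_6 = purple.
x_3 and x_8 share exactly the 2 values {green, yellow}; by pigeonhole those values go to them, so strike green, yellow from x_4, x_5.
No further eliminations apply; x_8 can still be any of green, yellow.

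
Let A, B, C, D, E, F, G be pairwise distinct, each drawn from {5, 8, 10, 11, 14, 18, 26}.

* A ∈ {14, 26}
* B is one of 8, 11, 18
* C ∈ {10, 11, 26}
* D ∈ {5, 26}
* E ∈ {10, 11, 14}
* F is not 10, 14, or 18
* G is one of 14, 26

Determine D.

5

The 7 variables together cover exactly {5, 8, 10, 11, 14, 18, 26} — 7 values for 7 variables — and 18 appears only in B's list, so B = 18.
Among the 6 still-open variables, 8 fits only F (and all 6 values in {5, 8, 10, 11, 14, 26} must be used), so F = 8.
The 5 still-open variables together cover exactly {5, 10, 11, 14, 26} — 5 values for 5 variables — and 5 appears only in D's list, so D = 5.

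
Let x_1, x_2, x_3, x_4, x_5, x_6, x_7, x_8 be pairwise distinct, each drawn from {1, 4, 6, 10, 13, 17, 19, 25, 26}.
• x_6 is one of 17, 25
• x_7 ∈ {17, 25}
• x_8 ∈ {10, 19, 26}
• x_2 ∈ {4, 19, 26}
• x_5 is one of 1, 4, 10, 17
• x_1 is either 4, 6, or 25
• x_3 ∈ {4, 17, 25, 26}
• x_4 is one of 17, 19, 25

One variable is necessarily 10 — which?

x_8

The 8 variables draw from only 8 values {1, 4, 6, 10, 17, 19, 25, 26}, so each is used; only x_5 can be 1, hence x_5 = 1.
The 7 still-open variables draw from only 7 values {4, 6, 10, 17, 19, 25, 26}, so each is used; only x_1 can be 6, hence x_1 = 6.
The 6 still-open variables draw from only 6 values {4, 10, 17, 19, 25, 26}, so each is used; only x_8 can be 10, hence x_8 = 10.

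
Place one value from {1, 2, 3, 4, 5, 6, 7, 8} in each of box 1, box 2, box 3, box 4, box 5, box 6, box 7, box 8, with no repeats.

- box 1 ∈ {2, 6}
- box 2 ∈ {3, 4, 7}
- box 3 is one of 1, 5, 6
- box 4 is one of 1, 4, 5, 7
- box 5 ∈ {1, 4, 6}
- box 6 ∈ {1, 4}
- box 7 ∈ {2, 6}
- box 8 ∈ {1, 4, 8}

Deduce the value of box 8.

Among the 8 variables, 3 fits only box 2 (and all 8 values in {1, 2, 3, 4, 5, 6, 7, 8} must be used), so box 2 = 3.
Among the 7 still-open variables, 7 fits only box 4 (and all 7 values in {1, 2, 4, 5, 6, 7, 8} must be used), so box 4 = 7.
The 6 still-open variables together cover exactly {1, 2, 4, 5, 6, 8} — 6 values for 6 variables — and 5 appears only in box 3's list, so box 3 = 5.
The 5 still-open variables together cover exactly {1, 2, 4, 6, 8} — 5 values for 5 variables — and 8 appears only in box 8's list, so box 8 = 8.

8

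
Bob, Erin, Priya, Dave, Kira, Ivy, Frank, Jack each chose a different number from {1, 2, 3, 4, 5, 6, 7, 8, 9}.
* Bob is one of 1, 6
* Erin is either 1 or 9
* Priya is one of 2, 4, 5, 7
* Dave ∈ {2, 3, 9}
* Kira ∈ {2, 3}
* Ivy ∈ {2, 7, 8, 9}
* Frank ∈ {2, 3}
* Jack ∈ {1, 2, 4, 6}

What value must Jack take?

4

The 2 variables Kira and Frank are confined to {2, 3}, which locks those values in; drop them from Priya, Dave, Ivy, Jack.
Dave has just one choice, so Dave = 9. Remove 9 from Erin, Ivy.
That leaves Erin = 1. Remove 1 from Bob, Jack.
That leaves Bob = 6. Remove 6 from Jack.
So Jack = 4.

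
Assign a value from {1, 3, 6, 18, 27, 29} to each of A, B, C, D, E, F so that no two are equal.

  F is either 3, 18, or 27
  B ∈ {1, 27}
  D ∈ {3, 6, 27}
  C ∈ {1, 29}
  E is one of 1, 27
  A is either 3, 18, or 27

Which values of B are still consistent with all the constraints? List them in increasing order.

1, 27

Among the 6 variables, 6 fits only D (and all 6 values in {1, 3, 6, 18, 27, 29} must be used), so D = 6.
The 5 still-open variables together cover exactly {1, 3, 18, 27, 29} — 5 values for 5 variables — and 29 appears only in C's list, so C = 29.
B and E between them cover only {1, 27} — a naked pair. Remove those values from A, F.
No further eliminations apply; B can still be any of 1, 27.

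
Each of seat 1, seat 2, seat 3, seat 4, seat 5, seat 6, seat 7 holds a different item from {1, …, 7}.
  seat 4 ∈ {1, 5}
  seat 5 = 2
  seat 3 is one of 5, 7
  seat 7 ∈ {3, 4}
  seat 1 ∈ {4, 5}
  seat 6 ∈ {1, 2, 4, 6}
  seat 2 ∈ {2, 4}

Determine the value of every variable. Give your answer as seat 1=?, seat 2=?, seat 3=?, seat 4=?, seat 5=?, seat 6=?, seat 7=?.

seat 1=5, seat 2=4, seat 3=7, seat 4=1, seat 5=2, seat 6=6, seat 7=3

seat 5 has just one choice, so seat 5 = 2. So seat 2, seat 6 can't be 2.
seat 2's domain is down to {4}, so seat 2 = 4. So seat 1, seat 6, seat 7 can't be 4.
seat 7's domain is down to {3}, so seat 7 = 3.
seat 1's domain is down to {5}, so seat 1 = 5. Eliminate 5 elsewhere: seat 3, seat 4.
That leaves seat 3 = 7.
That leaves seat 4 = 1. Remove 1 from seat 6.
seat 6's domain is down to {6}, so seat 6 = 6.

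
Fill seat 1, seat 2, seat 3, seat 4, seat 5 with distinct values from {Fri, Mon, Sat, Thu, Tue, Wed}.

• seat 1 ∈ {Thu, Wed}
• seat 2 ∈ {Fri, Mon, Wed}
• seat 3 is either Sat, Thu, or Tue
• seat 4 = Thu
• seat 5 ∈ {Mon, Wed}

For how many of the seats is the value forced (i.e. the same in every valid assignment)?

seat 4 has just one choice, so seat 4 = Thu. Strike Thu from seat 1, seat 3.
seat 1 has just one choice, so seat 1 = Wed. Remove Wed from seat 2, seat 5.
seat 5 must be Mon (only option left). Eliminate Mon elsewhere: seat 2.
seat 2's domain is down to {Fri}, so seat 2 = Fri.
Determined: seat 1=Wed, seat 2=Fri, seat 4=Thu, seat 5=Mon. The other seats each still have more than one consistent value. That makes 4.

4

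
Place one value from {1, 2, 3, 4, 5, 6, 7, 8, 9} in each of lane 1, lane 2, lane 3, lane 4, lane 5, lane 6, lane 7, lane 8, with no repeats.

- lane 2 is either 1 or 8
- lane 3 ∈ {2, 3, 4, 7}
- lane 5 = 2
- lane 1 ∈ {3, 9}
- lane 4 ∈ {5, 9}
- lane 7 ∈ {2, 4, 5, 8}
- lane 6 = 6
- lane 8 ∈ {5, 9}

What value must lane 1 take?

lane 5 must be 2 (only option left). Strike 2 from lane 3, lane 7.
lane 6 must be 6 (only option left).
lane 4 and lane 8 between them cover only {5, 9} — a naked pair. Remove those values from lane 1, lane 7.
So lane 1 = 3.

3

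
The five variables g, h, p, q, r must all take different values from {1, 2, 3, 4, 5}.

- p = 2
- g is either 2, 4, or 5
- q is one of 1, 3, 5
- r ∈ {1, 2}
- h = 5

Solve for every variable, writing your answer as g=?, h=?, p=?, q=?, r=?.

g=4, h=5, p=2, q=3, r=1

h has just one choice, so h = 5. Strike 5 from g, q.
That leaves p = 2. So g, r can't be 2.
r's domain is down to {1}, so r = 1. So q can't be 1.
g has just one choice, so g = 4.
q has just one choice, so q = 3.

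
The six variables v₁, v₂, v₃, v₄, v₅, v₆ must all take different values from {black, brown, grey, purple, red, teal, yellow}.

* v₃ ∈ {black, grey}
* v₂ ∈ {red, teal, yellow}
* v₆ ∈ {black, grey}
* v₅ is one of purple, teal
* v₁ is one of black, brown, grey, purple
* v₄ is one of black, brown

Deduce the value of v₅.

v₃ and v₆ between them cover only {black, grey} — a naked pair. Remove those values from v₁, v₄.
That leaves v₄ = brown. Eliminate brown elsewhere: v₁.
v₁ must be purple (only option left). So v₅ can't be purple.
So v₅ = teal.

teal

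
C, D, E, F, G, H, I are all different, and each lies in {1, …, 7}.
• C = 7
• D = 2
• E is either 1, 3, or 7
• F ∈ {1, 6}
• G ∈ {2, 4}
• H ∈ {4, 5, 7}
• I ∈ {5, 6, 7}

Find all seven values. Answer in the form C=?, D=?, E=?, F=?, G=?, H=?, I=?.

C has just one choice, so C = 7. Strike 7 from E, H, I.
That leaves D = 2. Strike 2 from G.
G's domain is down to {4}, so G = 4. Eliminate 4 elsewhere: H.
H must be 5 (only option left). So I can't be 5.
That leaves I = 6. Strike 6 from F.
F must be 1 (only option left). Remove 1 from E.
That leaves E = 3.

C=7, D=2, E=3, F=1, G=4, H=5, I=6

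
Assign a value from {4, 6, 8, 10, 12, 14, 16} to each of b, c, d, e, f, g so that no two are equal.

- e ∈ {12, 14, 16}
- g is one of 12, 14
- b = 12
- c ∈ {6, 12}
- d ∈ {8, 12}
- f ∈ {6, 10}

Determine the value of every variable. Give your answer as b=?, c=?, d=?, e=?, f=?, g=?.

b has just one choice, so b = 12. Strike 12 from c, d, e, g.
c's domain is down to {6}, so c = 6. Strike 6 from f.
That leaves d = 8.
f has just one choice, so f = 10.
That leaves g = 14. Remove 14 from e.
e must be 16 (only option left).

b=12, c=6, d=8, e=16, f=10, g=14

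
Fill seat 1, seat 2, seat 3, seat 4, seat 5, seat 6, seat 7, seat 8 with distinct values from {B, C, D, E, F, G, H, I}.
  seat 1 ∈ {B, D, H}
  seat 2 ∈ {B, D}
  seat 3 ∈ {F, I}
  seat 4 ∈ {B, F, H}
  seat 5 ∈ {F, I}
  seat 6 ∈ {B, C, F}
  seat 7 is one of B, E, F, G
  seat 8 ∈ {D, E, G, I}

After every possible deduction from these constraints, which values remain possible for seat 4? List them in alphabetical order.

B, H

The 8 variables draw from only 8 values {B, C, D, E, F, G, H, I}, so each is used; only seat 6 can be C, hence seat 6 = C.
seat 3 and seat 5 share exactly the 2 values {F, I}; by pigeonhole those values go to them, so strike F, I from seat 4, seat 7, seat 8.
The 3 variables seat 1, seat 2, seat 4 are confined to {B, D, H}, which locks those values in; drop them from seat 7, seat 8.
No further eliminations apply; seat 4 can still be any of B, H.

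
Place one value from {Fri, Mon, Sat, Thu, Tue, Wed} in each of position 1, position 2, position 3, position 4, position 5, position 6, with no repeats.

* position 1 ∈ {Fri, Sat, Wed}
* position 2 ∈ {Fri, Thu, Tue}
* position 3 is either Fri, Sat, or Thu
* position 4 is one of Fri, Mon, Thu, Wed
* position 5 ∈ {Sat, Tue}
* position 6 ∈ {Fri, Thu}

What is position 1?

Wed

The 6 variables together cover exactly {Fri, Mon, Sat, Thu, Tue, Wed} — 6 values for 6 variables — and Mon appears only in position 4's list, so position 4 = Mon.
The 5 still-open variables draw from only 5 values {Fri, Sat, Thu, Tue, Wed}, so each is used; only position 1 can be Wed, hence position 1 = Wed.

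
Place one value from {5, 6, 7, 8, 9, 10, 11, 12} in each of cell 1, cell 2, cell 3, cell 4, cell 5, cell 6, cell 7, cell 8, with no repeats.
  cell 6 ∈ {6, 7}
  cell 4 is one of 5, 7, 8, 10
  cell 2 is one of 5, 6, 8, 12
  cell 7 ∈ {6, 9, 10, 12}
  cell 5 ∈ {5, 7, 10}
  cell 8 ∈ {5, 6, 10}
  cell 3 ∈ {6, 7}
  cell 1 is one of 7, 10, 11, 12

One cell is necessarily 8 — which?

cell 4

The 8 variables together cover exactly {5, 6, 7, 8, 9, 10, 11, 12} — 8 values for 8 variables — and 9 appears only in cell 7's list, so cell 7 = 9.
The 7 still-open variables draw from only 7 values {5, 6, 7, 8, 10, 11, 12}, so each is used; only cell 1 can be 11, hence cell 1 = 11.
The 6 still-open variables together cover exactly {5, 6, 7, 8, 10, 12} — 6 values for 6 variables — and 12 appears only in cell 2's list, so cell 2 = 12.
The 5 still-open variables draw from only 5 values {5, 6, 7, 8, 10}, so each is used; only cell 4 can be 8, hence cell 4 = 8.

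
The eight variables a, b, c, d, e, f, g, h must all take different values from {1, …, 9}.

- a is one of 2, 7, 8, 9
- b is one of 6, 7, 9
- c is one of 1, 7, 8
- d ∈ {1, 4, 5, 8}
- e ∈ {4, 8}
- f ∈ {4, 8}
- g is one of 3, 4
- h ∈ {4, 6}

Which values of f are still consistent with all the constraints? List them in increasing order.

4, 8

e and f between them cover only {4, 8} — a naked pair. Remove those values from a, c, d, g, h.
g has just one choice, so g = 3.
That leaves h = 6. Strike 6 from b.
No further eliminations apply; f can still be any of 4, 8.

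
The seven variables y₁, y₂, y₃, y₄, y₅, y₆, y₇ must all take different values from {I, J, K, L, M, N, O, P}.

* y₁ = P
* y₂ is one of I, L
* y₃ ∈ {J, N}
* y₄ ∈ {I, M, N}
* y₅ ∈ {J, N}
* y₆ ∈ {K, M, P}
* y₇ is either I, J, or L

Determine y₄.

y₁'s domain is down to {P}, so y₁ = P. Strike P from y₆.
Among the 6 still-open variables, K fits only y₆ (and all 6 values in {I, J, K, L, M, N} must be used), so y₆ = K.
The 5 still-open variables together cover exactly {I, J, L, M, N} — 5 values for 5 variables — and M appears only in y₄'s list, so y₄ = M.

M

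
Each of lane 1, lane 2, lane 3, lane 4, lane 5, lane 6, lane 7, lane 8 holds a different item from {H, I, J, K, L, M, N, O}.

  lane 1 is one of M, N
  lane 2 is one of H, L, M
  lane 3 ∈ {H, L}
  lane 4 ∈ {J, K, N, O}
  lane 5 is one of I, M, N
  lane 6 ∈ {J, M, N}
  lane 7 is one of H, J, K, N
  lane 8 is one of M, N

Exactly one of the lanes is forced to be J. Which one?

The 8 variables draw from only 8 values {H, I, J, K, L, M, N, O}, so each is used; only lane 5 can be I, hence lane 5 = I.
The 7 still-open variables together cover exactly {H, J, K, L, M, N, O} — 7 values for 7 variables — and O appears only in lane 4's list, so lane 4 = O.
Among the 6 still-open variables, K fits only lane 7 (and all 6 values in {H, J, K, L, M, N} must be used), so lane 7 = K.
The 5 still-open variables together cover exactly {H, J, L, M, N} — 5 values for 5 variables — and J appears only in lane 6's list, so lane 6 = J.

lane 6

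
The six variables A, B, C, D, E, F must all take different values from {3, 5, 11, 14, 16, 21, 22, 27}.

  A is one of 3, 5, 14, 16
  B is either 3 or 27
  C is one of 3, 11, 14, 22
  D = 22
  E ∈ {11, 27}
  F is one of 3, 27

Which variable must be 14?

C

D must be 22 (only option left). Eliminate 22 elsewhere: C.
The 2 variables B and F are confined to {3, 27}, which locks those values in; drop them from A, C, E.
E has just one choice, so E = 11. Remove 11 from C.
So 14 goes to C.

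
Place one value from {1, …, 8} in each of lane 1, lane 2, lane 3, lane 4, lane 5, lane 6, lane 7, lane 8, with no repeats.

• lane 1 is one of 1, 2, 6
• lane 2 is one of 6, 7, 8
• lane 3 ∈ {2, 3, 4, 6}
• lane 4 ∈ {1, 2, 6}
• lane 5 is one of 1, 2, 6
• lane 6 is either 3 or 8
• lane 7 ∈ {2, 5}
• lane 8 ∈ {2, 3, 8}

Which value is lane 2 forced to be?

The 8 variables together cover exactly {1, 2, 3, 4, 5, 6, 7, 8} — 8 values for 8 variables — and 4 appears only in lane 3's list, so lane 3 = 4.
Among the 7 still-open variables, 5 fits only lane 7 (and all 7 values in {1, 2, 3, 5, 6, 7, 8} must be used), so lane 7 = 5.
The 6 still-open variables draw from only 6 values {1, 2, 3, 6, 7, 8}, so each is used; only lane 2 can be 7, hence lane 2 = 7.

7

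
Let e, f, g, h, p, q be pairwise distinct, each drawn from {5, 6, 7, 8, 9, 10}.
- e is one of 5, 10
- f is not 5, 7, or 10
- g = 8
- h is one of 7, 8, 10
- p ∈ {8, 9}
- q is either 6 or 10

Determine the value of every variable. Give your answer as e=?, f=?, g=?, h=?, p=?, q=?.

e=5, f=6, g=8, h=7, p=9, q=10

g has just one choice, so g = 8. Remove 8 from f, h, p.
p must be 9 (only option left). Remove 9 from f.
That leaves f = 6. Strike 6 from q.
q has just one choice, so q = 10. So e, h can't be 10.
e must be 5 (only option left).
That leaves h = 7.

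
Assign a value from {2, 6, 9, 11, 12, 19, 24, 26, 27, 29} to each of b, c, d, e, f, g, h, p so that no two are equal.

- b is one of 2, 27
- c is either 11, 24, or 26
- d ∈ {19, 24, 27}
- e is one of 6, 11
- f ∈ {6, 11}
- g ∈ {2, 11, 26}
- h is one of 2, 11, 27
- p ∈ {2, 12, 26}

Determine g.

The 8 variables together cover exactly {2, 6, 11, 12, 19, 24, 26, 27} — 8 values for 8 variables — and 12 appears only in p's list, so p = 12.
Among the 7 still-open variables, 19 fits only d (and all 7 values in {2, 6, 11, 19, 24, 26, 27} must be used), so d = 19.
The 6 still-open variables draw from only 6 values {2, 6, 11, 24, 26, 27}, so each is used; only c can be 24, hence c = 24.
The 5 still-open variables draw from only 5 values {2, 6, 11, 26, 27}, so each is used; only g can be 26, hence g = 26.

26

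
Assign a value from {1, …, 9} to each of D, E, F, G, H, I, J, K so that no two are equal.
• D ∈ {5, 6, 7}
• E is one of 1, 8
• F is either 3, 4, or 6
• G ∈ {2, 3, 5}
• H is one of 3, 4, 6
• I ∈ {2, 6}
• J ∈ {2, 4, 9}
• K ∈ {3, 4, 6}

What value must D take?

F, H, K share exactly the 3 values {3, 4, 6}; by pigeonhole those values go to them, so strike 3, 4, 6 from D, G, I, J.
I's domain is down to {2}, so I = 2. Strike 2 from G, J.
J's domain is down to {9}, so J = 9.
G must be 5 (only option left). Eliminate 5 elsewhere: D.
So D = 7.

7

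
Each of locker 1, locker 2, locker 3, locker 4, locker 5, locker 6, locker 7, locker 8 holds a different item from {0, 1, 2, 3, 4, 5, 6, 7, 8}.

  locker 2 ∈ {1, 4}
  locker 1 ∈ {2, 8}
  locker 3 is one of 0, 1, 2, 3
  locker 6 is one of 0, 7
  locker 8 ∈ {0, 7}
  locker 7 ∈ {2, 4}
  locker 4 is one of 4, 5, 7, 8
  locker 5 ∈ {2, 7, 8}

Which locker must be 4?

locker 7

The 8 variables together cover exactly {0, 1, 2, 3, 4, 5, 7, 8} — 8 values for 8 variables — and 3 appears only in locker 3's list, so locker 3 = 3.
The 7 still-open variables together cover exactly {0, 1, 2, 4, 5, 7, 8} — 7 values for 7 variables — and 1 appears only in locker 2's list, so locker 2 = 1.
Among the 6 still-open variables, 5 fits only locker 4 (and all 6 values in {0, 2, 4, 5, 7, 8} must be used), so locker 4 = 5.
The 5 still-open variables together cover exactly {0, 2, 4, 7, 8} — 5 values for 5 variables — and 4 appears only in locker 7's list, so locker 7 = 4.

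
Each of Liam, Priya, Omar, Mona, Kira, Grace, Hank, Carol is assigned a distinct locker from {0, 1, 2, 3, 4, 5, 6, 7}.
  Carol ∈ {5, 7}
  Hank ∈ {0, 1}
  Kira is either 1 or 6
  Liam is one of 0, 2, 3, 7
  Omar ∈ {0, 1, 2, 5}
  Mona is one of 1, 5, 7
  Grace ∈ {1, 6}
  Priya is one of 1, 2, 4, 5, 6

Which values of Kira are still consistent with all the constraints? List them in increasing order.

1, 6

Among the 8 variables, 3 fits only Liam (and all 8 values in {0, 1, 2, 3, 4, 5, 6, 7} must be used), so Liam = 3.
The 7 still-open variables together cover exactly {0, 1, 2, 4, 5, 6, 7} — 7 values for 7 variables — and 4 appears only in Priya's list, so Priya = 4.
Among the 6 still-open variables, 2 fits only Omar (and all 6 values in {0, 1, 2, 5, 6, 7} must be used), so Omar = 2.
The 5 still-open variables together cover exactly {0, 1, 5, 6, 7} — 5 values for 5 variables — and 0 appears only in Hank's list, so Hank = 0.
Kira and Grace between them cover only {1, 6} — a naked pair. Remove those values from Mona.
No further eliminations apply; Kira can still be any of 1, 6.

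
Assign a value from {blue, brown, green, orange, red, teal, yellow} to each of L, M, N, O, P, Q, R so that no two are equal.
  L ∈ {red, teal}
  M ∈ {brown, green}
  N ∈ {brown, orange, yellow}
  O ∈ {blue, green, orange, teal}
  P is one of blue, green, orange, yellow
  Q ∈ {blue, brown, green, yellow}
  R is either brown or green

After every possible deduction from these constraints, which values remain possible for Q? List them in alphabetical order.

blue, yellow

Among the 7 variables, red fits only L (and all 7 values in {blue, brown, green, orange, red, teal, yellow} must be used), so L = red.
Among the 6 still-open variables, teal fits only O (and all 6 values in {blue, brown, green, orange, teal, yellow} must be used), so O = teal.
M and R between them cover only {brown, green} — a naked pair. Remove those values from N, P, Q.
No further eliminations apply; Q can still be any of blue, yellow.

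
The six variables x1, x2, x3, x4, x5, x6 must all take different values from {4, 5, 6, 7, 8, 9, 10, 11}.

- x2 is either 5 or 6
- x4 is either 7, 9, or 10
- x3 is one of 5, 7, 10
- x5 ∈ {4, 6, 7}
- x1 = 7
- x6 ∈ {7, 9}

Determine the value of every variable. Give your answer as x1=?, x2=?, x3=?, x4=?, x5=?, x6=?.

x1=7, x2=6, x3=5, x4=10, x5=4, x6=9

x1's domain is down to {7}, so x1 = 7. So x3, x4, x5, x6 can't be 7.
x6 must be 9 (only option left). So x4 can't be 9.
That leaves x4 = 10. So x3 can't be 10.
x3 must be 5 (only option left). Remove 5 from x2.
x2's domain is down to {6}, so x2 = 6. Strike 6 from x5.
x5's domain is down to {4}, so x5 = 4.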